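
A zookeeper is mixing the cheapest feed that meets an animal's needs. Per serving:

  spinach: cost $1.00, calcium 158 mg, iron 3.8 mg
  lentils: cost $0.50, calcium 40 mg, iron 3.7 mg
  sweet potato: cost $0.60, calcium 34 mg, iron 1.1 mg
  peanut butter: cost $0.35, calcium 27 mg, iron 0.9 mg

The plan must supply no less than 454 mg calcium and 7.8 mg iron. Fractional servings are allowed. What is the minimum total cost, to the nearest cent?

Check every corner: each single food scaled to meet both minima, and each pair solved so both constraints bind.
spinach only: max(454/158, 7.8/3.8) = 2.873 servings → $2.87.
lentils only: max(454/40, 7.8/3.7) = 11.35 servings → $5.67.
sweet potato only: max(454/34, 7.8/1.1) = 13.35 servings → $8.01.
peanut butter only: max(454/27, 7.8/0.9) = 16.81 servings → $5.89.
spinach + lentils with both targets exact would need a negative amount; discard.
spinach + sweet potato: the both-tight solution has a negative serving — not a feasible corner.
spinach + peanut butter: the both-tight solution has a negative serving — not a feasible corner.
lentils + sweet potato: the both-tight solution has a negative serving — not a feasible corner.
lentils + peanut butter: intersection lies outside the first quadrant.
sweet potato + peanut butter with both targets exact would need a negative amount; discard.
The minimum over all feasible corners is $2.87.

$2.87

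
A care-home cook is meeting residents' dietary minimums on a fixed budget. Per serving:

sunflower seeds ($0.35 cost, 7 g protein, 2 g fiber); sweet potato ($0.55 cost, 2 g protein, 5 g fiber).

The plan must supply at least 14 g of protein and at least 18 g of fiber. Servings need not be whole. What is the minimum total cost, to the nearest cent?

$2.12

For a min-cost LP with two ≥-constraints, a basic feasible solution has at most two positive variables.
sunflower seeds only: max(14/7, 18/2) = 9 servings → $3.15.
sweet potato only: max(14/2, 18/5) = 7 servings → $3.85.
sunflower seeds + sweet potato with both tight: 1.097 servings and 3.161 servings → $2.12.
So the least-cost plan costs $2.12.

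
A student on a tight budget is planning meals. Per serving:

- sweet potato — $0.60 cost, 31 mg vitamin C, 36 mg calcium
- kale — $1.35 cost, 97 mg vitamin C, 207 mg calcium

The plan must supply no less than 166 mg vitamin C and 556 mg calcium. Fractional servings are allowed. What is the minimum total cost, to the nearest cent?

$3.63

Compare the cost at each extreme point of the feasible region.
sweet potato only: max(166/31, 556/36) = 15.44 servings → $9.27.
kale only: max(166/97, 556/207) = 2.686 servings → $3.63.
sweet potato + kale: intersection lies outside the first quadrant.
Cheapest feasible corner: $3.63.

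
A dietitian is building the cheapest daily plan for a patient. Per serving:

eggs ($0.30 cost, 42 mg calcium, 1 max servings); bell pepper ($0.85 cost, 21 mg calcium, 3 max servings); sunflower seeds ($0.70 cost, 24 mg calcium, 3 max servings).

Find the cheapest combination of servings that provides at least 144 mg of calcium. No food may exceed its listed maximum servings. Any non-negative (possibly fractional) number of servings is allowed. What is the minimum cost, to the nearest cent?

Cost per mg of calcium: eggs $0.0071, sunflower seeds $0.0292, bell pepper $0.0405.
Take 1 serving of eggs: +42.0 mg calcium for $0.30 (total $0.30, still need 102.0 mg).
Take 3 servings of sunflower seeds: +72.0 mg calcium for $2.10 (total $2.40, still need 30.0 mg).
Take 1.429 servings of bell pepper: +30.0 mg calcium for $1.21 (total $3.61, still need 0.0 mg).
Filling from the cheapest source first is optimal under one linear minimum: $3.61.

$3.61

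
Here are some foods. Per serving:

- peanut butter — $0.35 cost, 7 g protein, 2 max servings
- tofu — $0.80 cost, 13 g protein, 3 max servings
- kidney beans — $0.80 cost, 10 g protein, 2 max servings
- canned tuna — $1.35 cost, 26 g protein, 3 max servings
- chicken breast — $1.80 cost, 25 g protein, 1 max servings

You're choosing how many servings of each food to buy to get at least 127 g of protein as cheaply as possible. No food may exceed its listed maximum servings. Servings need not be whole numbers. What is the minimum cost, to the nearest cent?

Cost per g of protein: peanut butter $0.0500, canned tuna $0.0519, tofu $0.0615, chicken breast $0.0720, kidney beans $0.0800.
Take 2 servings of peanut butter: +14.0 g protein for $0.70 (total $0.70, still need 113.0 g).
Take 3 servings of canned tuna: +78.0 g protein for $4.05 (total $4.75, still need 35.0 g).
Take 2.692 servings of tofu: +35.0 g protein for $2.15 (total $6.90, still need 0.0 g).
Greedy by cheapest-per-g is optimal for a single linear constraint, so the minimum cost is $6.90.

$6.90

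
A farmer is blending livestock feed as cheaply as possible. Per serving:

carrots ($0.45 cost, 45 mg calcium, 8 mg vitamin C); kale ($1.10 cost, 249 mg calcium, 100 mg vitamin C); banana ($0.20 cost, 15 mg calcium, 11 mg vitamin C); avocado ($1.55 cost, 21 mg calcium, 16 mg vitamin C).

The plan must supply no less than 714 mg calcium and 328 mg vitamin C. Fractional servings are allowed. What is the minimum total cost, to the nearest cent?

$3.61

Two binding constraints pin down two serving amounts, so the optimal mix uses at most two foods. The candidates are each food alone (scaled to the tighter of calcium/vitamin C) and each pair with both constraints tight.
carrots only: max(714/45, 328/8) = 41 servings → $18.45.
kale only: max(714/249, 328/100) = 3.28 servings → $3.61.
banana only: max(714/15, 328/11) = 47.6 servings → $9.52.
avocado only: max(714/21, 328/16) = 34 servings → $52.70.
carrots + kale with both targets exact would need a negative amount; discard.
carrots + banana with both tight: 7.824 servings and 24.13 servings → $8.35.
carrots + avocado with both tight: 8.217 servings and 16.39 servings → $29.10.
kale + banana with both tight: 2.368 servings and 8.291 servings → $4.26.
kale + avocado with both tight: 2.408 servings and 5.452 servings → $11.10.
banana + avocado: intersection lies outside the first quadrant.
So the least-cost plan costs $3.61.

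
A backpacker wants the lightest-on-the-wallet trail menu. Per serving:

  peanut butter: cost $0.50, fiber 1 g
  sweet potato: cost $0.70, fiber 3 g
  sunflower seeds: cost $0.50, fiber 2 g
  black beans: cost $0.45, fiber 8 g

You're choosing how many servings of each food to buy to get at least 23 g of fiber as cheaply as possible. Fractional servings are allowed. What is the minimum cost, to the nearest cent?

$1.29

Cost per g of fiber: black beans $0.0563, sweet potato $0.2333, sunflower seeds $0.2500, peanut butter $0.5000.
With no serving limits, use only black beans: 23 g / 8 g = 2.875 servings × $0.45 = $1.29.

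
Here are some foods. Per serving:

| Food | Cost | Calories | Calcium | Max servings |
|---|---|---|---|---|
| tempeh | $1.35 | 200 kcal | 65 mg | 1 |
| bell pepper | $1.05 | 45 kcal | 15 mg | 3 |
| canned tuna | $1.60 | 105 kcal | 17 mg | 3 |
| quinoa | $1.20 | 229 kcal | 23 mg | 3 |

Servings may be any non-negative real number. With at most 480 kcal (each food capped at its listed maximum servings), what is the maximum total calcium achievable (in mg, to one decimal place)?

Calcium per kcal: bell pepper 0.3333, tempeh 0.325, canned tuna 0.1619, quinoa 0.1004.
Take 3 servings of bell pepper: uses 135 kcal, +45.0 mg calcium (running total 45.0 mg).
Take 1 serving of tempeh: uses 200 kcal, +65.0 mg calcium (running total 110.0 mg).
Take 1.381 servings of canned tuna: uses 145 kcal, +23.5 mg calcium (running total 133.5 mg).
Filling greedily by calcium-per-kcal is optimal for one linear limit, giving 133.5 mg.

133.5 mg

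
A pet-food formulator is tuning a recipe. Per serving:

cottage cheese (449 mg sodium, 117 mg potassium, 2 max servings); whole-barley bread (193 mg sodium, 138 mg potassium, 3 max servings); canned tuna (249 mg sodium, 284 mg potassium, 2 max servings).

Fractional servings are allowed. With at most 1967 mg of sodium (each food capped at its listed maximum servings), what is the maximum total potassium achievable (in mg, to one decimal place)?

Potassium per mg sodium: canned tuna 1.141, whole-barley bread 0.715, cottage cheese 0.2606.
Take 2 servings of canned tuna: uses 498 mg sodium, +568.0 mg potassium (running total 568.0 mg).
Take 3 servings of whole-barley bread: uses 579 mg sodium, +414.0 mg potassium (running total 982.0 mg).
Take 1.982 servings of cottage cheese: uses 890 mg sodium, +231.9 mg potassium (running total 1213.9 mg).
Greedy by best ratio exhausts the sodium allowance optimally: 1213.9 mg.

1213.9 mg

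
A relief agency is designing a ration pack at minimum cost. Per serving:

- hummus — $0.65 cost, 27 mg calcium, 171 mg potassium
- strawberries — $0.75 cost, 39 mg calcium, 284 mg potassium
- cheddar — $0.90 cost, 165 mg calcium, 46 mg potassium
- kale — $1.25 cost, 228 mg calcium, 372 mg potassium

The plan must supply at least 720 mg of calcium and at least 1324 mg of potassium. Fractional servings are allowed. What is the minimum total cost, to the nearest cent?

$4.31

Check every corner: each single food scaled to meet both minima, and each pair solved so both constraints bind.
hummus only: max(720/27, 1324/171) = 26.67 servings → $17.33.
strawberries only: max(720/39, 1324/284) = 18.46 servings → $13.85.
cheddar only: max(720/165, 1324/46) = 28.78 servings → $25.90.
kale only: max(720/228, 1324/372) = 3.559 servings → $4.45.
hummus + strawberries with both targets exact would need a negative amount; discard.
hummus + cheddar with both tight: 6.871 servings and 3.239 servings → $7.38.
hummus + kale with both tight: 1.176 servings and 3.019 servings → $4.54.
strawberries + cheddar with both tight: 4.113 servings and 3.392 servings → $6.14.
strawberries + kale with both tight: 0.6773 servings and 3.042 servings → $4.31.
cheddar + kale: the both-tight solution has a negative serving — not a feasible corner.
The minimum over all feasible corners is $4.31.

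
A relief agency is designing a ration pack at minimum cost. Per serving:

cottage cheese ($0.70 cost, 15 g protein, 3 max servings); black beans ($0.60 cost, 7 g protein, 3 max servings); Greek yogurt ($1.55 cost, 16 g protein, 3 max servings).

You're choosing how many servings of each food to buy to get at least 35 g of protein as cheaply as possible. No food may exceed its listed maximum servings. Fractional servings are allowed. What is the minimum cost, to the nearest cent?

$1.63

Cost per g of protein: cottage cheese $0.0467, black beans $0.0857, Greek yogurt $0.0969.
Take 2.333 servings of cottage cheese: +35.0 g protein for $1.63 (total $1.63, still need 0.0 g).
Filling from the cheapest source first is optimal under one linear minimum: $1.63.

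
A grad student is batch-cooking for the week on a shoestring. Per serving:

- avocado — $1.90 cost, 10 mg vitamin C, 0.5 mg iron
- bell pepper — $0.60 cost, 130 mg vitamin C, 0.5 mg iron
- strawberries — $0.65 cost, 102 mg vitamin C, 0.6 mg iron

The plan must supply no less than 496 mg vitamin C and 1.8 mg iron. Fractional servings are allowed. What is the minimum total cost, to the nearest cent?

$2.29

For a min-cost LP with two ≥-constraints, a basic feasible solution has at most two positive variables.
avocado only: max(496/10, 1.8/0.5) = 49.6 servings → $94.24.
bell pepper only: max(496/130, 1.8/0.5) = 3.815 servings → $2.29.
strawberries only: max(496/102, 1.8/0.6) = 4.863 servings → $3.16.
avocado + bell pepper: intersection lies outside the first quadrant.
avocado + strawberries: intersection lies outside the first quadrant.
bell pepper + strawberries: intersection lies outside the first quadrant.
The minimum over all feasible corners is $2.29.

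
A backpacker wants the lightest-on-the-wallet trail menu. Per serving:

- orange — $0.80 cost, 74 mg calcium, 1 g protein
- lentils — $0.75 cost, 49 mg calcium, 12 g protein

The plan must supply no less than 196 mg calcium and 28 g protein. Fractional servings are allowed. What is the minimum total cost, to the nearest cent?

Two binding constraints pin down two serving amounts, so the optimal mix uses at most two foods. The candidates are each food alone (scaled to the tighter of calcium/protein) and each pair with both constraints tight.
orange only: max(196/74, 28/1) = 28 servings → $22.40.
lentils only: max(196/49, 28/12) = 4 servings → $3.00.
orange + lentils with both tight: 1.168 servings and 2.236 servings → $2.61.
Cheapest feasible corner: $2.61.

$2.61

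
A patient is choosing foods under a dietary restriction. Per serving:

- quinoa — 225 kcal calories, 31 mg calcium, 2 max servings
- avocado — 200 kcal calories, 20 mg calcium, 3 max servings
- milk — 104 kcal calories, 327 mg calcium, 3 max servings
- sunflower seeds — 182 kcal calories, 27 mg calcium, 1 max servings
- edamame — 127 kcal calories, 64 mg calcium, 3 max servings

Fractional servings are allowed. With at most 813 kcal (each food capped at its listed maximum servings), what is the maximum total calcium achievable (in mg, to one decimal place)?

Calcium per kcal: milk 3.144, edamame 0.5039, sunflower seeds 0.1484, quinoa 0.1378, avocado 0.1.
Take 3 servings of milk: uses 312 kcal, +981.0 mg calcium (running total 981.0 mg).
Take 3 servings of edamame: uses 381 kcal, +192.0 mg calcium (running total 1173.0 mg).
Take 0.6593 servings of sunflower seeds: uses 120 kcal, +17.8 mg calcium (running total 1190.8 mg).
Greedy by best ratio exhausts the calories allowance optimally: 1190.8 mg.

1190.8 mg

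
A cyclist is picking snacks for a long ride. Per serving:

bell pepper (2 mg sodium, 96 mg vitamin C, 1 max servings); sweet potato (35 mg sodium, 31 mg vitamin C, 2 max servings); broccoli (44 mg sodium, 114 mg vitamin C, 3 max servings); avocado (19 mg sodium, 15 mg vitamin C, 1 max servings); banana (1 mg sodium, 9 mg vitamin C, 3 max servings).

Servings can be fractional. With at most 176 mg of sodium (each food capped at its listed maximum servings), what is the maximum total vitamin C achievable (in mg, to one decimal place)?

499.5 mg

Vitamin C per mg sodium: bell pepper 48, banana 9, broccoli 2.591, sweet potato 0.8857, avocado 0.7895.
Take 1 serving of bell pepper: uses 2 mg sodium, +96.0 mg vitamin C (running total 96.0 mg).
Take 3 servings of banana: uses 3 mg sodium, +27.0 mg vitamin C (running total 123.0 mg).
Take 3 servings of broccoli: uses 132 mg sodium, +342.0 mg vitamin C (running total 465.0 mg).
Take 1.114 servings of sweet potato: uses 39 mg sodium, +34.5 mg vitamin C (running total 499.5 mg).
Filling greedily by vitamin C-per-mg sodium is optimal for one linear limit, giving 499.5 mg.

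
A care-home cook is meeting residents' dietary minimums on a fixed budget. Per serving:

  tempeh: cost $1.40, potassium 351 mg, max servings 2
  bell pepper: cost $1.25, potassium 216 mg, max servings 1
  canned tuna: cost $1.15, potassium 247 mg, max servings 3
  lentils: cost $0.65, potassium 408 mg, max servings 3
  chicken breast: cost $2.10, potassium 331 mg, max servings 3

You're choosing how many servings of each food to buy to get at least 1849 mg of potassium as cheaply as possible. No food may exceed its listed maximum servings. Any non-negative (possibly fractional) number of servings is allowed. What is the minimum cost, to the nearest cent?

$4.44

Cost per mg of potassium: lentils $0.0016, tempeh $0.0040, canned tuna $0.0047, bell pepper $0.0058, chicken breast $0.0063.
Take 3 servings of lentils: +1224.0 mg potassium for $1.95 (total $1.95, still need 625.0 mg).
Take 1.781 servings of tempeh: +625.0 mg potassium for $2.49 (total $4.44, still need 0.0 mg).
Filling from the cheapest source first is optimal under one linear minimum: $4.44.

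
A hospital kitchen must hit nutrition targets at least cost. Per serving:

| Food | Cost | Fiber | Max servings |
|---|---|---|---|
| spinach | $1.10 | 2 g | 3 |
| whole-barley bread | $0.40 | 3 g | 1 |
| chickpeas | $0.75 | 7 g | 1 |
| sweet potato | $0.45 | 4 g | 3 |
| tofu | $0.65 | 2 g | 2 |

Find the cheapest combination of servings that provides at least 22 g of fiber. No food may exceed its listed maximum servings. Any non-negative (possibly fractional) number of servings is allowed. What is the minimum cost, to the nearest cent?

$2.50

Cost per g of fiber: chickpeas $0.1071, sweet potato $0.1125, whole-barley bread $0.1333, tofu $0.3250, spinach $0.5500.
Take 1 serving of chickpeas: +7.0 g fiber for $0.75 (total $0.75, still need 15.0 g).
Take 3 servings of sweet potato: +12.0 g fiber for $1.35 (total $2.10, still need 3.0 g).
Take 1 serving of whole-barley bread: +3.0 g fiber for $0.40 (total $2.50, still need 0.0 g).
Greedy by cheapest-per-g is optimal for a single linear constraint, so the minimum cost is $2.50.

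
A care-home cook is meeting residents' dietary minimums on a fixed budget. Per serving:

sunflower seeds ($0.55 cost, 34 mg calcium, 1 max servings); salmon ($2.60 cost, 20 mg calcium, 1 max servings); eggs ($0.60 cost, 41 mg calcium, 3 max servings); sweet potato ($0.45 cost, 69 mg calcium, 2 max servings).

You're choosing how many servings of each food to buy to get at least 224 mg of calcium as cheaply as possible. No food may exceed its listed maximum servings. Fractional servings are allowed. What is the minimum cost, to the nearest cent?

$2.16

Cost per mg of calcium: sweet potato $0.0065, eggs $0.0146, sunflower seeds $0.0162, salmon $0.1300.
Take 2 servings of sweet potato: +138.0 mg calcium for $0.90 (total $0.90, still need 86.0 mg).
Take 2.098 servings of eggs: +86.0 mg calcium for $1.26 (total $2.16, still need 0.0 mg).
Filling from the cheapest source first is optimal under one linear minimum: $2.16.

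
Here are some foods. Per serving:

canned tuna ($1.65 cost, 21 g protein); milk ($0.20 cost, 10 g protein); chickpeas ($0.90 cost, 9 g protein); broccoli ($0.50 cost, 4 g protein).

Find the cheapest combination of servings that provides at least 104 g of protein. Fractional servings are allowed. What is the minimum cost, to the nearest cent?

$2.08

Cost per g of protein: milk $0.0200, canned tuna $0.0786, chickpeas $0.1000, broccoli $0.1250.
With no serving limits, use only milk: 104 g / 10 g = 10.4 servings × $0.20 = $2.08.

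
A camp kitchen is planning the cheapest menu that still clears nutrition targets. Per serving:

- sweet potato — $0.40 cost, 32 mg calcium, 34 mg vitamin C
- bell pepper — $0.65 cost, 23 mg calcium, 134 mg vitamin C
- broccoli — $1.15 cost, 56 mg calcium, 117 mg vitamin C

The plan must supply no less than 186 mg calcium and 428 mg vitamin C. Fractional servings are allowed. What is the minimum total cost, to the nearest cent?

$3.09

Two binding constraints pin down two serving amounts, so the optimal mix uses at most two foods. The candidates are each food alone (scaled to the tighter of calcium/vitamin C) and each pair with both constraints tight.
sweet potato only: max(186/32, 428/34) = 12.59 servings → $5.04.
bell pepper only: max(186/23, 428/134) = 8.087 servings → $5.26.
broccoli only: max(186/56, 428/117) = 3.658 servings → $4.21.
sweet potato + bell pepper with both tight: 4.301 servings and 2.103 servings → $3.09.
sweet potato + broccoli with both targets exact would need a negative amount; discard.
bell pepper + broccoli with both tight: 0.4583 servings and 3.133 servings → $3.90.
So the least-cost plan costs $3.09.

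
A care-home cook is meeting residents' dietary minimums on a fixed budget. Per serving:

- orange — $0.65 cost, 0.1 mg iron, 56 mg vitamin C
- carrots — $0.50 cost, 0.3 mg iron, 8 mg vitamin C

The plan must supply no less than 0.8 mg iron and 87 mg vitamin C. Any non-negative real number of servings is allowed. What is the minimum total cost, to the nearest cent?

This is a tiny linear program; its minimum lies at a vertex of the feasible set. List the vertices and price them.
orange only: max(0.8/0.1, 87/56) = 8 servings → $5.20.
carrots only: max(0.8/0.3, 87/8) = 10.88 servings → $5.44.
orange + carrots with both tight: 1.231 servings and 2.256 servings → $1.93.
The minimum over all feasible corners is $1.93.

$1.93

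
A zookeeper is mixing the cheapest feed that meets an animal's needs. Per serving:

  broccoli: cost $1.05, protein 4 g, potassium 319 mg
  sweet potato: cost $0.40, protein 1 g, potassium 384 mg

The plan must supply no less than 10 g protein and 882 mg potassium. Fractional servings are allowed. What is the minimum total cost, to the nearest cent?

Two binding constraints pin down two serving amounts, so the optimal mix uses at most two foods. The candidates are each food alone (scaled to the tighter of protein/potassium) and each pair with both constraints tight.
broccoli only: max(10/4, 882/319) = 2.765 servings → $2.90.
sweet potato only: max(10/1, 882/384) = 10 servings → $4.00.
broccoli + sweet potato with both tight: 2.431 servings and 0.2777 servings → $2.66.
Cheapest feasible corner: $2.66.

$2.66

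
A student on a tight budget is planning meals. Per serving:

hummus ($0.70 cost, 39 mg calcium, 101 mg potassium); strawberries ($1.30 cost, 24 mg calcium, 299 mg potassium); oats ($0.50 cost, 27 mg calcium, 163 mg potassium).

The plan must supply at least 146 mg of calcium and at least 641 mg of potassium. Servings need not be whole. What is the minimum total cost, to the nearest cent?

An LP optimum is at a vertex; with two nutrient constraints at most two foods are used. Check each candidate.
hummus only: max(146/39, 641/101) = 6.347 servings → $4.44.
strawberries only: max(146/24, 641/299) = 6.083 servings → $7.91.
oats only: max(146/27, 641/163) = 5.407 servings → $2.70.
hummus + strawberries with both tight: 3.061 servings and 1.11 servings → $3.59.
hummus + oats with both tight: 1.788 servings and 2.825 servings → $2.66.
strawberries + oats with both targets exact would need a negative amount; discard.
So the least-cost plan costs $2.66.

$2.66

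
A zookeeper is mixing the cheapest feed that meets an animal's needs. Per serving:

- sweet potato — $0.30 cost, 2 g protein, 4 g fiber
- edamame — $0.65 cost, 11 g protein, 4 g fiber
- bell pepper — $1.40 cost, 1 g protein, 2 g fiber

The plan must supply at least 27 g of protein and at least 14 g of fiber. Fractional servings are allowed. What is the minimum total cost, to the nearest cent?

For a min-cost LP with two ≥-constraints, a basic feasible solution has at most two positive variables.
sweet potato only: max(27/2, 14/4) = 13.5 servings → $4.05.
edamame only: max(27/11, 14/4) = 3.5 servings → $2.27.
bell pepper only: max(27/1, 14/2) = 27 servings → $37.80.
sweet potato + edamame with both tight: 1.278 servings and 2.222 servings → $1.83.
sweet potato + bell pepper (both tight): parallel constraints — no distinct corner.
edamame + bell pepper with both tight: 2.222 servings and 2.556 servings → $5.02.
Cheapest feasible corner: $1.83.

$1.83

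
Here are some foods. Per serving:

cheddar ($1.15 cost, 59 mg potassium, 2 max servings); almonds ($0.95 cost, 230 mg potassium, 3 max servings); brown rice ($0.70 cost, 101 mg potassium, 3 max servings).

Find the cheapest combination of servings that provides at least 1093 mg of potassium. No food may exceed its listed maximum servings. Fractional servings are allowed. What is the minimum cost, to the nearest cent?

$6.90

Cost per mg of potassium: almonds $0.0041, brown rice $0.0069, cheddar $0.0195.
Take 3 servings of almonds: +690.0 mg potassium for $2.85 (total $2.85, still need 403.0 mg).
Take 3 servings of brown rice: +303.0 mg potassium for $2.10 (total $4.95, still need 100.0 mg).
Take 1.695 servings of cheddar: +100.0 mg potassium for $1.95 (total $6.90, still need 0.0 mg).
Greedy by cheapest-per-mg is optimal for a single linear constraint, so the minimum cost is $6.90.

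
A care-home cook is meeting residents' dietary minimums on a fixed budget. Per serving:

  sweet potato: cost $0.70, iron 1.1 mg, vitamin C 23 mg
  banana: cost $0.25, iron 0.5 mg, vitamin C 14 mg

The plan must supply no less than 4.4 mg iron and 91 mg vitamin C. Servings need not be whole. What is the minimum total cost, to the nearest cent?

With two linear requirements the optimum uses one or two foods; enumerate the corners.
sweet potato only: max(4.4/1.1, 91/23) = 4 servings → $2.80.
banana only: max(4.4/0.5, 91/14) = 8.8 servings → $2.20.
sweet potato + banana: the both-tight solution has a negative serving — not a feasible corner.
So the least-cost plan costs $2.20.

$2.20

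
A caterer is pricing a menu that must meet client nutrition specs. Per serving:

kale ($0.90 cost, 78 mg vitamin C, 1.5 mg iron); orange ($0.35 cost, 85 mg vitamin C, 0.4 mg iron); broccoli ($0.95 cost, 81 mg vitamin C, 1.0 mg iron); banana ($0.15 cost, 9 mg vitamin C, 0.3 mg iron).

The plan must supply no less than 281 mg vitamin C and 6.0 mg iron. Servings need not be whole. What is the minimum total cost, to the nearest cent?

Check every corner: each single food scaled to meet both minima, and each pair solved so both constraints bind.
kale only: max(281/78, 6.0/1.5) = 4 servings → $3.60.
orange only: max(281/85, 6.0/0.4) = 15 servings → $5.25.
broccoli only: max(281/81, 6.0/1.0) = 6 servings → $5.70.
banana only: max(281/9, 6.0/0.3) = 31.22 servings → $4.68.
kale + orange: intersection lies outside the first quadrant.
kale + broccoli with both targets exact would need a negative amount; discard.
kale + banana with both tight: 3.061 servings and 4.697 servings → $3.46.
orange + broccoli with both targets exact would need a negative amount; discard.
orange + banana with both tight: 1.384 servings and 18.16 servings → $3.21.
broccoli + banana with both tight: 1.98 servings and 13.4 servings → $3.89.
Cheapest feasible corner: $3.21.

$3.21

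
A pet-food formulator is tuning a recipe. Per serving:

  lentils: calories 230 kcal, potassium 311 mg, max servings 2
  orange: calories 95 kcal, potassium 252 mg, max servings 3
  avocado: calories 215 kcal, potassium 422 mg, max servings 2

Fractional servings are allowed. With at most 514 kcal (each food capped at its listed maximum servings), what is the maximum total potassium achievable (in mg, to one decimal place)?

1205.5 mg

Potassium per kcal: orange 2.653, avocado 1.963, lentils 1.352.
Take 3 servings of orange: uses 285 kcal, +756.0 mg potassium (running total 756.0 mg).
Take 1.065 servings of avocado: uses 229 kcal, +449.5 mg potassium (running total 1205.5 mg).
Greedy by best ratio exhausts the calories allowance optimally: 1205.5 mg.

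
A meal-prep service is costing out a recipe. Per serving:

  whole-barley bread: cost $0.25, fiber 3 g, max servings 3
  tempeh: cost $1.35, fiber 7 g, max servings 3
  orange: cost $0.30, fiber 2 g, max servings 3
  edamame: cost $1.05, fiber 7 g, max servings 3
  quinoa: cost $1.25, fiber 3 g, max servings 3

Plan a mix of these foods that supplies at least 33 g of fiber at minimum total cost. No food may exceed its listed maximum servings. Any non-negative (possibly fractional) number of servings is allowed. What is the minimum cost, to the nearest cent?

$4.35

Cost per g of fiber: whole-barley bread $0.0833, orange $0.1500, edamame $0.1500, tempeh $0.1929, quinoa $0.4167.
Take 3 servings of whole-barley bread: +9.0 g fiber for $0.75 (total $0.75, still need 24.0 g).
Take 3 servings of orange: +6.0 g fiber for $0.90 (total $1.65, still need 18.0 g).
Take 2.571 servings of edamame: +18.0 g fiber for $2.70 (total $4.35, still need 0.0 g).
Greedy by cheapest-per-g is optimal for a single linear constraint, so the minimum cost is $4.35.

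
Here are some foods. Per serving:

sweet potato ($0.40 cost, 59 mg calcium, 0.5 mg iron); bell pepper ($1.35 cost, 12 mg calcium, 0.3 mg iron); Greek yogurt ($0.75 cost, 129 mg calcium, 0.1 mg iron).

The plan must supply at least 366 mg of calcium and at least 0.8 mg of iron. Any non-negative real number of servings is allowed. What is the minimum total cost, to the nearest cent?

Two binding constraints pin down two serving amounts, so the optimal mix uses at most two foods. The candidates are each food alone (scaled to the tighter of calcium/iron) and each pair with both constraints tight.
sweet potato only: max(366/59, 0.8/0.5) = 6.203 servings → $2.48.
bell pepper only: max(366/12, 0.8/0.3) = 30.5 servings → $41.17.
Greek yogurt only: max(366/129, 0.8/0.1) = 8 servings → $6.00.
sweet potato + bell pepper: intersection lies outside the first quadrant.
sweet potato + Greek yogurt with both tight: 1.137 servings and 2.317 servings → $2.19.
bell pepper + Greek yogurt with both tight: 1.776 servings and 2.672 servings → $4.40.
Cheapest feasible corner: $2.19.

$2.19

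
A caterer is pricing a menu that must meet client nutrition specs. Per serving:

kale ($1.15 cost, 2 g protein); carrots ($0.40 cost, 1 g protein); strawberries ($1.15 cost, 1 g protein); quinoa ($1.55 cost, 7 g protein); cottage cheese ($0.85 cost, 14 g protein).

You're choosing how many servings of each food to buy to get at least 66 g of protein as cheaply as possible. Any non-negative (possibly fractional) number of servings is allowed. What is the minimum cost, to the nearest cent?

$4.01

Cost per g of protein: cottage cheese $0.0607, quinoa $0.2214, carrots $0.4000, kale $0.5750, strawberries $1.1500.
With no serving limits, use only cottage cheese: 66 g / 14 g = 4.714 servings × $0.85 = $4.01.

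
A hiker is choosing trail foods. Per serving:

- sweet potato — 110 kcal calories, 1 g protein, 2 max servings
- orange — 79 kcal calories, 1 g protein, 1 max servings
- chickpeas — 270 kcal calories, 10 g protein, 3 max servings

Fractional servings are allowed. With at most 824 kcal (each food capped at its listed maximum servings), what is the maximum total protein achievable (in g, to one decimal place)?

Protein per kcal: chickpeas 0.03704, orange 0.01266, sweet potato 0.009091.
Take 3 servings of chickpeas: uses 810 kcal, +30.0 g protein (running total 30.0 g).
Take 0.1772 servings of orange: uses 14 kcal, +0.2 g protein (running total 30.2 g).
Filling greedily by protein-per-kcal is optimal for one linear limit, giving 30.2 g.

30.2 g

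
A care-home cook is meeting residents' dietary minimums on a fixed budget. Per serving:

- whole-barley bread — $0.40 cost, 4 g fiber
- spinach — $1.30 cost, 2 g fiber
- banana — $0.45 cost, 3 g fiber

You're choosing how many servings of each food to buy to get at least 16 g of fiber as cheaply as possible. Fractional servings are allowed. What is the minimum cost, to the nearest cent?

Cost per g of fiber: whole-barley bread $0.1000, banana $0.1500, spinach $0.6500.
With no serving limits, use only whole-barley bread: 16 g / 4 g = 4 servings × $0.40 = $1.60.

$1.60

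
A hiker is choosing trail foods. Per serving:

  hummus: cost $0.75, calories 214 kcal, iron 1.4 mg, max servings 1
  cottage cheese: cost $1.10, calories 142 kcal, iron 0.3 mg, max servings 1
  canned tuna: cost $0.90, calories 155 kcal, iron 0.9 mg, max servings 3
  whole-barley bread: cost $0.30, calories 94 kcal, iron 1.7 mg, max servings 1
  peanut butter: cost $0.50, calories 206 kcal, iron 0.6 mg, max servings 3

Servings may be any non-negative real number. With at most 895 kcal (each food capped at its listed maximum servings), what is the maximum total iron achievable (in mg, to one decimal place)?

6.2 mg

Iron per kcal: whole-barley bread 0.01809, hummus 0.006542, canned tuna 0.005806, peanut butter 0.002913, cottage cheese 0.002113.
Take 1 serving of whole-barley bread: uses 94 kcal, +1.7 mg iron (running total 1.7 mg).
Take 1 serving of hummus: uses 214 kcal, +1.4 mg iron (running total 3.1 mg).
Take 3 servings of canned tuna: uses 465 kcal, +2.7 mg iron (running total 5.8 mg).
Take 0.5922 servings of peanut butter: uses 122 kcal, +0.4 mg iron (running total 6.2 mg).
Filling greedily by iron-per-kcal is optimal for one linear limit, giving 6.2 mg.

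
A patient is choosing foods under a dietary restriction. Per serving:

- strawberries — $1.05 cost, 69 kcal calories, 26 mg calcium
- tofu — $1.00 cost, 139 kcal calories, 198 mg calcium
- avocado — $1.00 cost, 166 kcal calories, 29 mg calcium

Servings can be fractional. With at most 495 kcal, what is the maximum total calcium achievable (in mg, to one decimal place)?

Calcium per kcal: tofu 1.424, strawberries 0.3768, avocado 0.1747.
With no serving limits, spend the whole calories allowance on tofu: 495 kcal / 139 kcal × 198 mg = 705.1 mg.

705.1 mg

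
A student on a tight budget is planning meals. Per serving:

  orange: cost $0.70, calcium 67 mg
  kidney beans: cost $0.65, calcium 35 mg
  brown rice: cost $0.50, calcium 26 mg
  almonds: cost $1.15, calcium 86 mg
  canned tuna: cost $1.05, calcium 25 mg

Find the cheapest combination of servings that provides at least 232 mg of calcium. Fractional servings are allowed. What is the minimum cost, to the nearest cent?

$2.42

Cost per mg of calcium: orange $0.0104, almonds $0.0134, kidney beans $0.0186, brown rice $0.0192, canned tuna $0.0420.
With no serving limits, use only orange: 232 mg / 67 mg = 3.463 servings × $0.70 = $2.42.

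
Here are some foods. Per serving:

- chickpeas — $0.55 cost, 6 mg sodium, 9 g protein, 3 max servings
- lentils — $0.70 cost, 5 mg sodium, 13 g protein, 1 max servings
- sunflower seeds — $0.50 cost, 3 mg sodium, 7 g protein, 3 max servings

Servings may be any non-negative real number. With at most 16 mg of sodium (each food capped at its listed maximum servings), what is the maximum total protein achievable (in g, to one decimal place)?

Protein per mg sodium: lentils 2.6, sunflower seeds 2.333, chickpeas 1.5.
Take 1 serving of lentils: uses 5 mg sodium, +13.0 g protein (running total 13.0 g).
Take 3 servings of sunflower seeds: uses 9 mg sodium, +21.0 g protein (running total 34.0 g).
Take 0.3333 servings of chickpeas: uses 2 mg sodium, +3.0 g protein (running total 37.0 g).
Greedy by best ratio exhausts the sodium allowance optimally: 37.0 g.

37.0 g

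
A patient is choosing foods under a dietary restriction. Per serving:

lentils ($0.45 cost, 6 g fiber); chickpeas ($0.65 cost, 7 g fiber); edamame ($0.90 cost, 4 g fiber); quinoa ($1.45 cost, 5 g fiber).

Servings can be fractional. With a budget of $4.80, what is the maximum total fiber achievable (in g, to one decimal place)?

64.0 g

Fiber per dollar: lentils 13.33, chickpeas 10.77, edamame 4.444, quinoa 3.448.
With no serving limits, spend the whole cost allowance on lentils: $4.80 / $0.45 × 6 g = 64.0 g.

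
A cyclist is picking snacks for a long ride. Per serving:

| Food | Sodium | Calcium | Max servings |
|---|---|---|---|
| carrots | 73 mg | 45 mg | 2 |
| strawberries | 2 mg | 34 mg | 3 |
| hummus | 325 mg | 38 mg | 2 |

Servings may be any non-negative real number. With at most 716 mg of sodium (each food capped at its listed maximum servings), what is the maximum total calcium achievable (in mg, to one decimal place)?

257.9 mg

Calcium per mg sodium: strawberries 17, carrots 0.6164, hummus 0.1169.
Take 3 servings of strawberries: uses 6 mg sodium, +102.0 mg calcium (running total 102.0 mg).
Take 2 servings of carrots: uses 146 mg sodium, +90.0 mg calcium (running total 192.0 mg).
Take 1.735 servings of hummus: uses 564 mg sodium, +65.9 mg calcium (running total 257.9 mg).
Greedy by best ratio exhausts the sodium allowance optimally: 257.9 mg.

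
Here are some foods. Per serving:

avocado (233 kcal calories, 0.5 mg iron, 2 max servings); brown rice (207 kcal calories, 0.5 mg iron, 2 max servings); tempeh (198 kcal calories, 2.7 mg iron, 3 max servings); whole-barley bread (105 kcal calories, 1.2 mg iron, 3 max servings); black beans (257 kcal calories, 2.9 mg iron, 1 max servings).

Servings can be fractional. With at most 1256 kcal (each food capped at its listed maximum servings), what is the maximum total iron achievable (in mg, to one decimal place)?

14.8 mg

Iron per kcal: tempeh 0.01364, whole-barley bread 0.01143, black beans 0.01128, brown rice 0.002415, avocado 0.002146.
Take 3 servings of tempeh: uses 594 kcal, +8.1 mg iron (running total 8.1 mg).
Take 3 servings of whole-barley bread: uses 315 kcal, +3.6 mg iron (running total 11.7 mg).
Take 1 serving of black beans: uses 257 kcal, +2.9 mg iron (running total 14.6 mg).
Take 0.4348 servings of brown rice: uses 90 kcal, +0.2 mg iron (running total 14.8 mg).
Greedy by best ratio exhausts the calories allowance optimally: 14.8 mg.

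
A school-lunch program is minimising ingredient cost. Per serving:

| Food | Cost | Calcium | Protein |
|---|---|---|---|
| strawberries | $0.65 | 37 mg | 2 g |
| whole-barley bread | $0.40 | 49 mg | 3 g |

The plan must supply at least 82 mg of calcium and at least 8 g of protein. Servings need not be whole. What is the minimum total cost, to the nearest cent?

$1.07

An LP optimum is at a vertex; with two nutrient constraints at most two foods are used. Check each candidate.
strawberries only: max(82/37, 8/2) = 4 servings → $2.60.
whole-barley bread only: max(82/49, 8/3) = 2.667 servings → $1.07.
strawberries + whole-barley bread with both targets exact would need a negative amount; discard.
The minimum over all feasible corners is $1.07.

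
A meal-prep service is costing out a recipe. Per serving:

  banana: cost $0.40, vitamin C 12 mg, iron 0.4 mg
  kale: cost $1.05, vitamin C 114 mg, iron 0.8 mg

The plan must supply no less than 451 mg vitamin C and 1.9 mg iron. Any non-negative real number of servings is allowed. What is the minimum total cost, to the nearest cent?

The cheapest plan sits at a corner of the feasible region — with two constraints it uses at most two foods.
banana only: max(451/12, 1.9/0.4) = 37.58 servings → $15.03.
kale only: max(451/114, 1.9/0.8) = 3.956 servings → $4.15.
banana + kale: the both-tight solution has a negative serving — not a feasible corner.
So the least-cost plan costs $4.15.

$4.15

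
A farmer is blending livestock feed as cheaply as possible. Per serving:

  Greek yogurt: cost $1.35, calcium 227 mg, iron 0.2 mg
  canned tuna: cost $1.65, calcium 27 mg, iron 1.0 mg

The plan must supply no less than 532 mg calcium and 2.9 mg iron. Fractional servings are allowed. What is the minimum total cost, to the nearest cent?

$6.87

An LP optimum is at a vertex; with two nutrient constraints at most two foods are used. Check each candidate.
Greek yogurt only: max(532/227, 2.9/0.2) = 14.5 servings → $19.57.
canned tuna only: max(532/27, 2.9/1.0) = 19.7 servings → $32.51.
Greek yogurt + canned tuna with both tight: 2.047 servings and 2.491 servings → $6.87.
So the least-cost plan costs $6.87.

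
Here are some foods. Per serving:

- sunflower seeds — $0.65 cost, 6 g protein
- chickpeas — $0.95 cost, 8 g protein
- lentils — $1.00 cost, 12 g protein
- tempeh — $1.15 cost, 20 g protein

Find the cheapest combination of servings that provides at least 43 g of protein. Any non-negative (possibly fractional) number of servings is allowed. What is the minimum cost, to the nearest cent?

$2.47

Cost per g of protein: tempeh $0.0575, lentils $0.0833, sunflower seeds $0.1083, chickpeas $0.1187.
With no serving limits, use only tempeh: 43 g / 20 g = 2.15 servings × $1.15 = $2.47.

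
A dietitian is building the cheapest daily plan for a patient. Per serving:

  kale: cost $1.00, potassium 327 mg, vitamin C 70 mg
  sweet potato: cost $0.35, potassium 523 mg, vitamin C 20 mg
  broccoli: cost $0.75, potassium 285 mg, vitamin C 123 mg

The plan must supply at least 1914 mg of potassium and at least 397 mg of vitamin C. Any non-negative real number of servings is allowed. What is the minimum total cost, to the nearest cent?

The cheapest plan sits at a corner of the feasible region — with two constraints it uses at most two foods.
kale only: max(1914/327, 397/70) = 5.853 servings → $5.85.
sweet potato only: max(1914/523, 397/20) = 19.85 servings → $6.95.
broccoli only: max(1914/285, 397/123) = 6.716 servings → $5.04.
kale + sweet potato with both tight: 5.632 servings and 0.1384 servings → $5.68.
kale + broccoli: the both-tight solution has a negative serving — not a feasible corner.
sweet potato + broccoli with both tight: 2.086 servings and 2.889 servings → $2.90.
Cheapest feasible corner: $2.90.

$2.90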